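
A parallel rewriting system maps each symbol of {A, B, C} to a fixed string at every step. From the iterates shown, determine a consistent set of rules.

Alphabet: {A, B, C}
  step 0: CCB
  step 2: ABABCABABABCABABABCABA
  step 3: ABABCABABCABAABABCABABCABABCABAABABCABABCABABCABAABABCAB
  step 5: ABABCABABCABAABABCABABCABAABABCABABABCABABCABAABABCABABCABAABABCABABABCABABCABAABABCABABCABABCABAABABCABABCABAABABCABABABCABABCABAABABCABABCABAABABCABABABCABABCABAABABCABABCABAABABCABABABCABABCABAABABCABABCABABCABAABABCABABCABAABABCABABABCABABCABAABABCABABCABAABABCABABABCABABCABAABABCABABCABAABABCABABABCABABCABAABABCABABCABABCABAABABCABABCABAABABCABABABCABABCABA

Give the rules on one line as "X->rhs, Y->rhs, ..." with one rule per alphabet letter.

A->AB, B->ABC, C->ABA

  step 2 ⇒ step 3: ABABCABABABCABABABCABA ⇒ AB·ABC·AB·ABC·ABA·AB·ABC·AB·ABC·AB·ABC·ABA·AB·ABC·AB·ABC·AB·ABC·ABA·AB·ABC·AB
    A ↦ AB
    B ↦ ABC
    C ↦ ABA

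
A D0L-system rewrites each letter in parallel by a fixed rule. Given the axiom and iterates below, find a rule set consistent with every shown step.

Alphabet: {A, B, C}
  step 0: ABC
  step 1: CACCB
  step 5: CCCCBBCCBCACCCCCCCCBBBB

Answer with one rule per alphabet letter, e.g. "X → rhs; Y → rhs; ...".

A->CA, B->CC, C->B

  step 0 ⇒ step 1: ABC ⇒ CA·CC·B
    A ↦ CA
    B ↦ CC
    C ↦ B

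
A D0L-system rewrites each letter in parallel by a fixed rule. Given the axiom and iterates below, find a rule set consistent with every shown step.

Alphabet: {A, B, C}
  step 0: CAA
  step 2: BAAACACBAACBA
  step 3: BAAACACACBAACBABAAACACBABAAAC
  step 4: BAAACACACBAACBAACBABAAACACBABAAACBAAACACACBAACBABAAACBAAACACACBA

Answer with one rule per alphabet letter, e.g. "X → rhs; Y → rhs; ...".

A->AC, B->BAA, C->BA

  step 3 ⇒ step 4: BAAACACACBAACBABAAACACBABAAAC ⇒ BAA·AC·AC·AC·BA·AC·BA·AC·BA·BAA·AC·AC·BA·BAA·AC·BAA·AC·AC·AC·BA·AC·BA·BAA·AC·BAA·AC·AC·AC·BA
    A ↦ AC
    B ↦ BAA
    C ↦ BA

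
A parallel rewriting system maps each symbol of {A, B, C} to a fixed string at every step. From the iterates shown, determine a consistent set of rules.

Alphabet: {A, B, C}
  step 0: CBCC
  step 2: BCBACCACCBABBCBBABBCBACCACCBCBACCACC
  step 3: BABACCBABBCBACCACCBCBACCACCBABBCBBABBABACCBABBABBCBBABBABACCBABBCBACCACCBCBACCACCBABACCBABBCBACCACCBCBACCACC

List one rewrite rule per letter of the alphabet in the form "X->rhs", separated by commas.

  step 2 ⇒ step 3: BCBACCACCBABBCBBABBCBACCACCBCBACCACC ⇒ BAB·ACC·BAB·BCB·ACC·ACC·BCB·ACC·ACC·BAB·BCB·BAB·BAB·ACC·BAB·BAB·BCB·BAB·BAB·ACC·BAB·BCB·ACC·ACC·BCB·ACC·ACC·BAB·ACC·BAB·BCB·ACC·ACC·BCB·ACC·ACC
    A ↦ BCB
    B ↦ BAB
    C ↦ ACC

A->BCB, B->BAB, C->ACC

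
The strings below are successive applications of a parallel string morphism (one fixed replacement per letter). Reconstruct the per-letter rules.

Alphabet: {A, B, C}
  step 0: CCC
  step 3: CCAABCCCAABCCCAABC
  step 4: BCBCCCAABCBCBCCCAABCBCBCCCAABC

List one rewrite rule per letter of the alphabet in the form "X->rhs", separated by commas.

  step 3 ⇒ step 4: CCAABCCCAABCCCAABC ⇒ BC·BC·C·C·AA·BC·BC·BC·C·C·AA·BC·BC·BC·C·C·AA·BC
    A ↦ C
    B ↦ AA
    C ↦ BC

A->C, B->AA, C->BC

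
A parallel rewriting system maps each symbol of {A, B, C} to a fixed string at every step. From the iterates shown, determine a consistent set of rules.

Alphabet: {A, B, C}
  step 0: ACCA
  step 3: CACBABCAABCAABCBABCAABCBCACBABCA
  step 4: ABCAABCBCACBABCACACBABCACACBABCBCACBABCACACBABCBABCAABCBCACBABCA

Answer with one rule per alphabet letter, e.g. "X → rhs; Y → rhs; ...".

A->CA, B->CB, C->AB

  step 3 ⇒ step 4: CACBABCAABCAABCBABCAABCBCACBABCA ⇒ AB·CA·AB·CB·CA·CB·AB·CA·CA·CB·AB·CA·CA·CB·AB·CB·CA·CB·AB·CA·CA·CB·AB·CB·AB·CA·AB·CB·CA·CB·AB·CA
    A ↦ CA
    B ↦ CB
    C ↦ AB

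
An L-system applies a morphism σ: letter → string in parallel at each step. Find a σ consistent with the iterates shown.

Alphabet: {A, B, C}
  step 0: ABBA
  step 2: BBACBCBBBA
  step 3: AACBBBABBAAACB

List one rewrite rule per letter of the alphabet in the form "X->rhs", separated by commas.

A->CB, B->A, C->BB

  step 2 ⇒ step 3: BBACBCBBBA ⇒ A·A·CB·BB·A·BB·A·A·A·CB
    A ↦ CB
    B ↦ A
    C ↦ BB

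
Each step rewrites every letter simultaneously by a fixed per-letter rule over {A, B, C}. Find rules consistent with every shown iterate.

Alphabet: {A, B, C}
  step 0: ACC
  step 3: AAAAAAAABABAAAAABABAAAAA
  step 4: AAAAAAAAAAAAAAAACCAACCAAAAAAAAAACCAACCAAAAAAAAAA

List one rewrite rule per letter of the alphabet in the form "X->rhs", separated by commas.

  step 3 ⇒ step 4: AAAAAAAABABAAAAABABAAAAA ⇒ AA·AA·AA·AA·AA·AA·AA·AA·CC·AA·CC·AA·AA·AA·AA·AA·CC·AA·CC·AA·AA·AA·AA·AA
    A ↦ AA
    B ↦ CC
    C ↦ BA  (constrained at step 0)

A->AA, B->CC, C->BA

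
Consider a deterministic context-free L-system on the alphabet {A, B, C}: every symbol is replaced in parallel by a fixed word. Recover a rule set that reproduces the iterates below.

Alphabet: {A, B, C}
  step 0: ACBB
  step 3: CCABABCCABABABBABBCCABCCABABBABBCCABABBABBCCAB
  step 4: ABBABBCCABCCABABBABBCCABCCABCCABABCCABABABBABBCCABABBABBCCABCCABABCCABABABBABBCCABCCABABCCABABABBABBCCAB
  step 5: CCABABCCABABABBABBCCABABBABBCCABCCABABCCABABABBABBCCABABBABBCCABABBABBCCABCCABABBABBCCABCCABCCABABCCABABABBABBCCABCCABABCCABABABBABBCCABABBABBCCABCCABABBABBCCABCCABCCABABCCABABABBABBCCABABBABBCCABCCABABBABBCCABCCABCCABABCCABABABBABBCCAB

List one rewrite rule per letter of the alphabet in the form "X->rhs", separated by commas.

  step 4 ⇒ step 5: ABBABBCCABCCABABBABBCCABCCABCCABABCCABABABBABBCCABABBABBCCABCCABABCCABABABBABBCCABCCABABCCABABABBABBCCAB ⇒ CC·AB·AB·CC·AB·AB·ABB·ABB·CC·AB·ABB·ABB·CC·AB·CC·AB·AB·CC·AB·AB·ABB·ABB·CC·AB·ABB·ABB·CC·AB·ABB·ABB·CC·AB·CC·AB·ABB·ABB·CC·AB·CC·AB·CC·AB·AB·CC·AB·AB·ABB·ABB·CC·AB·CC·AB·AB·CC·AB·AB·ABB·ABB·CC·AB·ABB·ABB·CC·AB·CC·AB·ABB·ABB·CC·AB·CC·AB·CC·AB·AB·CC·AB·AB·ABB·ABB·CC·AB·ABB·ABB·CC·AB·CC·AB·ABB·ABB·CC·AB·CC·AB·CC·AB·AB·CC·AB·AB·ABB·ABB·CC·AB
    A ↦ CC
    B ↦ AB
    C ↦ ABB

A->CC, B->AB, C->ABB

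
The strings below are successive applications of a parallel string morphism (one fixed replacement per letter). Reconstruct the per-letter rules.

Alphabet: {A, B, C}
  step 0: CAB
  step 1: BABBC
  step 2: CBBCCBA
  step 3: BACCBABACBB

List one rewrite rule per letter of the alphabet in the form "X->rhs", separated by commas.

  step 2 ⇒ step 3: CBBCCBA ⇒ BA·C·C·BA·BA·C·BB
    A ↦ BB
    B ↦ C
    C ↦ BA

A->BB, B->C, C->BA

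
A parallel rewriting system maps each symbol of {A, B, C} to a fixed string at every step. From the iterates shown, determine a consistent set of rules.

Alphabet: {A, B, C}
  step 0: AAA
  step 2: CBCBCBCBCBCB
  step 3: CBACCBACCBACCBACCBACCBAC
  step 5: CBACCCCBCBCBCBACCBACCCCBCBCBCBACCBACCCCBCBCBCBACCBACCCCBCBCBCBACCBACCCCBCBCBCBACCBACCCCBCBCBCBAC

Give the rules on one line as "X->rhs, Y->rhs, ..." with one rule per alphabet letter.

  step 2 ⇒ step 3: CBCBCBCBCBCB ⇒ CB·AC·CB·AC·CB·AC·CB·AC·CB·AC·CB·AC
    B ↦ AC
    C ↦ CB
    A ↦ CC  (constrained at step 0)

A->CC, B->AC, C->CB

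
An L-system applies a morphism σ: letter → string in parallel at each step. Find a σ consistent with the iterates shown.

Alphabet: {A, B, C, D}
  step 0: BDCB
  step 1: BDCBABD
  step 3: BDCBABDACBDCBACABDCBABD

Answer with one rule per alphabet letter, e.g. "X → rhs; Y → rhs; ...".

  step 0 ⇒ step 1: BDCB ⇒ BD·CB·A·BD
    B ↦ BD
    C ↦ A
    D ↦ CB
    A ↦ AC  (constrained at step 1)

A->AC, B->BD, C->A, D->CB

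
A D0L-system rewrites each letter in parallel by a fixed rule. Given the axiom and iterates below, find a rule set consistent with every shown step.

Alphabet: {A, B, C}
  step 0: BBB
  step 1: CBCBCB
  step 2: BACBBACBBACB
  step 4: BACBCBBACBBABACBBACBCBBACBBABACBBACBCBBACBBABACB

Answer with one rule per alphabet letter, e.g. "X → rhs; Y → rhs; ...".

A->BA, B->CB, C->BA

  step 1 ⇒ step 2: CBCBCB ⇒ BA·CB·BA·CB·BA·CB
    B ↦ CB
    C ↦ BA
    A ↦ BA  (constrained at step 2)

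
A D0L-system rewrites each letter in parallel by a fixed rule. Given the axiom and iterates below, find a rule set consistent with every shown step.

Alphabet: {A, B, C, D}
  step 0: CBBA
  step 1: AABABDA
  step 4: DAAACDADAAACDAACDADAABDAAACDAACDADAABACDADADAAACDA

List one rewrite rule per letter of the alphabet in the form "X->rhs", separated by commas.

  step 0 ⇒ step 1: CBBA ⇒ A·AB·AB·DA
    A ↦ DA
    B ↦ AB
    C ↦ A
    D ↦ AC  (constrained at step 1)

A->DA, B->AB, C->A, D->AC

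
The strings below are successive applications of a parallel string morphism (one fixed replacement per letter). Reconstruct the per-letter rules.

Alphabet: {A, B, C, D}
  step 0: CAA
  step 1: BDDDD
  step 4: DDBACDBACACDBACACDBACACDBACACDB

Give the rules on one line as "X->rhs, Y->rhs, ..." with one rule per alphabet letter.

  step 0 ⇒ step 1: CAA ⇒ B·DD·DD
    A ↦ DD
    C ↦ B
    B ↦ DB  (constrained at step 1)
    D ↦ AC  (constrained at step 1)

A->DD, B->DB, C->B, D->AC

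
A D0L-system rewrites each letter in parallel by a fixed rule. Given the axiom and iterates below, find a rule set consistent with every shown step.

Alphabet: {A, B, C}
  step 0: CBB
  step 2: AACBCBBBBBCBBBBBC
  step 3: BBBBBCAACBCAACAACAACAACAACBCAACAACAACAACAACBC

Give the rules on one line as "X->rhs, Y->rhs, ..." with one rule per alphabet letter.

  step 2 ⇒ step 3: AACBCBBBBBCBBBBBC ⇒ BB·BB·BC·AAC·BC·AAC·AAC·AAC·AAC·AAC·BC·AAC·AAC·AAC·AAC·AAC·BC
    A ↦ BB
    B ↦ AAC
    C ↦ BC

A->BB, B->AAC, C->BC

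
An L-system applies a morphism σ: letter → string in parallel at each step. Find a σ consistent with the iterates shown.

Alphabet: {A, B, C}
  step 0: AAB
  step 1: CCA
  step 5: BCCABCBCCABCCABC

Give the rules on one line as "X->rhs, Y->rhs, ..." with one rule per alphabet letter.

A->C, B->A, C->BC

  step 0 ⇒ step 1: AAB ⇒ C·C·A
    A ↦ C
    B ↦ A
    C ↦ BC  (constrained at step 1)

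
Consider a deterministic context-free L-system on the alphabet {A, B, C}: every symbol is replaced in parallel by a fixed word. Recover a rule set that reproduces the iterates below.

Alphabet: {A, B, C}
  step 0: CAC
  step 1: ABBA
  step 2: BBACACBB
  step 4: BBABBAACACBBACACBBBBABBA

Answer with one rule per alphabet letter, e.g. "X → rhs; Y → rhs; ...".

A->BB, B->AC, C->A

  step 1 ⇒ step 2: ABBA ⇒ BB·AC·AC·BB
    A ↦ BB
    B ↦ AC
  step 0 ⇒ step 1: CAC ⇒ A·BB·A
    C ↦ A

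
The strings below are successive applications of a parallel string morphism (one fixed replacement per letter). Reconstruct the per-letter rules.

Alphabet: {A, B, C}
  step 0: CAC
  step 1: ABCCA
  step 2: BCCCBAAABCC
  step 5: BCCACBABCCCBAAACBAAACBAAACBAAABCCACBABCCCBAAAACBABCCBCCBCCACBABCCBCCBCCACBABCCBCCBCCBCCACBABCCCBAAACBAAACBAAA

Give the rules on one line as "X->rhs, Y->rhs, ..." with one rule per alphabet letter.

A->BCC, B->CBA, C->A

  step 1 ⇒ step 2: ABCCA ⇒ BCC·CBA·A·A·BCC
    A ↦ BCC
    B ↦ CBA
    C ↦ A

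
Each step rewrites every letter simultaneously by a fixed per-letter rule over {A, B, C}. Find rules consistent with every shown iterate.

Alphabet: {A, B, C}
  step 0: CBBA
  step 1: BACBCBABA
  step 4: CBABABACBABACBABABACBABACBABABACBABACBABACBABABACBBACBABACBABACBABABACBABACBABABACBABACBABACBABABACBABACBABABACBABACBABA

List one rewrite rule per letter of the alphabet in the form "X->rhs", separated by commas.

  step 0 ⇒ step 1: CBBA ⇒ BA·CB·CB·ABA
    A ↦ ABA
    B ↦ CB
    C ↦ BA

A->ABA, B->CB, C->BA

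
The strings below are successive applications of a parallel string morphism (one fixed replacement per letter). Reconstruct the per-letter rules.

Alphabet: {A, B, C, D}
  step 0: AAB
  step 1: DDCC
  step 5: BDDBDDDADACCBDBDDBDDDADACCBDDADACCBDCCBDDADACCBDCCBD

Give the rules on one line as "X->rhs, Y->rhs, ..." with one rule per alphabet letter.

  step 0 ⇒ step 1: AAB ⇒ D·D·CC
    A ↦ D
    B ↦ CC
    C ↦ DA  (constrained at step 1)
    D ↦ BD  (constrained at step 1)

A->D, B->CC, C->DA, D->BD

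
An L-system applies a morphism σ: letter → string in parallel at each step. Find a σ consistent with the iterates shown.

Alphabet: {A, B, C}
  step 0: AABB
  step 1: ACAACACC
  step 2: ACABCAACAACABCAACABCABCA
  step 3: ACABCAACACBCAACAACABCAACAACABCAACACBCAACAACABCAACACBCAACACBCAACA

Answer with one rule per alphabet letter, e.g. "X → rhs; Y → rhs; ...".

  step 2 ⇒ step 3: ACABCAACAACABCAACABCABCA ⇒ ACA·BCA·ACA·C·BCA·ACA·ACA·BCA·ACA·ACA·BCA·ACA·C·BCA·ACA·ACA·BCA·ACA·C·BCA·ACA·C·BCA·ACA
    A ↦ ACA
    B ↦ C
    C ↦ BCA

A->ACA, B->C, C->BCA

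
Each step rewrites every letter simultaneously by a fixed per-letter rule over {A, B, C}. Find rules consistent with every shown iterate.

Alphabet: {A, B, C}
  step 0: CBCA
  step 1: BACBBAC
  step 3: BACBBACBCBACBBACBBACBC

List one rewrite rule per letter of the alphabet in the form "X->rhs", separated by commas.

A->C, B->CB, C->BA

  step 0 ⇒ step 1: CBCA ⇒ BA·CB·BA·C
    A ↦ C
    B ↦ CB
    C ↦ BA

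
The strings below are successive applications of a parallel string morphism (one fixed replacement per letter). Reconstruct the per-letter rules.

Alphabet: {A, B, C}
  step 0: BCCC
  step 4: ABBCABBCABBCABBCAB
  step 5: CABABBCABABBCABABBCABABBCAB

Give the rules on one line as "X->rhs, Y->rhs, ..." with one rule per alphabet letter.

  step 4 ⇒ step 5: ABBCABBCABBCABBCAB ⇒ C·AB·AB·B·C·AB·AB·B·C·AB·AB·B·C·AB·AB·B·C·AB
    A ↦ C
    B ↦ AB
    C ↦ B

A->C, B->AB, C->B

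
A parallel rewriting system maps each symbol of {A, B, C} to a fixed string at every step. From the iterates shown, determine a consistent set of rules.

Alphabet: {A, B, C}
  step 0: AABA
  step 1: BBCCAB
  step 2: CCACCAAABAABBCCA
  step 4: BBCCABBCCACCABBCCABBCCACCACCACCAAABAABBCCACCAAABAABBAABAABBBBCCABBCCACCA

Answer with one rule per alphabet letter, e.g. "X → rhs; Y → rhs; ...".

A->B, B->CCA, C->AAB

  step 1 ⇒ step 2: BBCCAB ⇒ CCA·CCA·AAB·AAB·B·CCA
    A ↦ B
    B ↦ CCA
    C ↦ AAB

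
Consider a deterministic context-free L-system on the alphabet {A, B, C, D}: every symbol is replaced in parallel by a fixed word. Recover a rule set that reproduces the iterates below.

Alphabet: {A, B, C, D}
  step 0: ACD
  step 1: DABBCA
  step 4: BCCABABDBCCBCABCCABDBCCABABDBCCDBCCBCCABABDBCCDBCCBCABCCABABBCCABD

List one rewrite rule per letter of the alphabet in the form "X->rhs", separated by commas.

A->D, B->BCC, C->AB, D->BCA

  step 0 ⇒ step 1: ACD ⇒ D·AB·BCA
    A ↦ D
    C ↦ AB
    D ↦ BCA
    B ↦ BCC  (constrained at step 1)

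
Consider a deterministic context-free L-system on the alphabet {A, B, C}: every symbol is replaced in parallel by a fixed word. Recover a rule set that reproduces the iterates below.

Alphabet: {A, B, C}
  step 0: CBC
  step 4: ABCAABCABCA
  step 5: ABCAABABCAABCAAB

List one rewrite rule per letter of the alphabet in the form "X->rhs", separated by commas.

  step 4 ⇒ step 5: ABCAABCABCA ⇒ AB·C·A·AB·AB·C·A·AB·C·A·AB
    A ↦ AB
    B ↦ C
    C ↦ A

A->AB, B->C, C->A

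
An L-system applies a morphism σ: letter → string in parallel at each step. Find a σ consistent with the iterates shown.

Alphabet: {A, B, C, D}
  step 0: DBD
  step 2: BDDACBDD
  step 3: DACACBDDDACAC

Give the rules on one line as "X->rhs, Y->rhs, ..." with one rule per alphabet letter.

  step 2 ⇒ step 3: BDDACBDD ⇒ D·AC·AC·BD·D·D·AC·AC
    A ↦ BD
    B ↦ D
    C ↦ D
    D ↦ AC

A->BD, B->D, C->D, D->AC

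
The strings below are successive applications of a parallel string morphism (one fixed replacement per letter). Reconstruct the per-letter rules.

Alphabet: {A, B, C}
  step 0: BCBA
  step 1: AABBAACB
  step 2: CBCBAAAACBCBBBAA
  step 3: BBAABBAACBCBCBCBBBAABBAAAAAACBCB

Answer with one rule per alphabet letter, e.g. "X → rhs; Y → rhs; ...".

A->CB, B->AA, C->BB

  step 2 ⇒ step 3: CBCBAAAACBCBBBAA ⇒ BB·AA·BB·AA·CB·CB·CB·CB·BB·AA·BB·AA·AA·AA·CB·CB
    A ↦ CB
    B ↦ AA
    C ↦ BB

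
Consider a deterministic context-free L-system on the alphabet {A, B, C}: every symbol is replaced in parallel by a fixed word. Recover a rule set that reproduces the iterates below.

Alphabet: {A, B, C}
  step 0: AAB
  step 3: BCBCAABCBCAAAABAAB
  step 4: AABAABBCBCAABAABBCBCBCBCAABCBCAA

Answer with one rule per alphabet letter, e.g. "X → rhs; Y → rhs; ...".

  step 3 ⇒ step 4: BCBCAABCBCAAAABAAB ⇒ AA·B·AA·B·BC·BC·AA·B·AA·B·BC·BC·BC·BC·AA·BC·BC·AA
    A ↦ BC
    B ↦ AA
    C ↦ B

A->BC, B->AA, C->B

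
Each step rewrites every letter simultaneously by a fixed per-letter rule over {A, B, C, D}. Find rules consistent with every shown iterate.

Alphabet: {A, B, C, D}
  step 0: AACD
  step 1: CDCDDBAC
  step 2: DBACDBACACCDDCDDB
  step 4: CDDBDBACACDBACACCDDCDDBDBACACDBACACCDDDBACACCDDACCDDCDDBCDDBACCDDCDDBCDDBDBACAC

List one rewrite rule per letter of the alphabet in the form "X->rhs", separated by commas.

A->CD, B->CDD, C->DB, D->AC

  step 1 ⇒ step 2: CDCDDBAC ⇒ DB·AC·DB·AC·AC·CDD·CD·DB
    A ↦ CD
    B ↦ CDD
    C ↦ DB
    D ↦ AC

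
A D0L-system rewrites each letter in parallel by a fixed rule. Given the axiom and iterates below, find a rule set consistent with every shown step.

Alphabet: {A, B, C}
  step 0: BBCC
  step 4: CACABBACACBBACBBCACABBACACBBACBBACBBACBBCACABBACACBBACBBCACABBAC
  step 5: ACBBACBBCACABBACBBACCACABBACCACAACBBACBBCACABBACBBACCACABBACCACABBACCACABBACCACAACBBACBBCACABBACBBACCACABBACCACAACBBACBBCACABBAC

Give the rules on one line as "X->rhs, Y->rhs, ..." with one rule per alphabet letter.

  step 4 ⇒ step 5: CACABBACACBBACBBCACABBACACBBACBBACBBACBBCACABBACACBBACBBCACABBAC ⇒ AC·BB·AC·BB·CA·CA·BB·AC·BB·AC·CA·CA·BB·AC·CA·CA·AC·BB·AC·BB·CA·CA·BB·AC·BB·AC·CA·CA·BB·AC·CA·CA·BB·AC·CA·CA·BB·AC·CA·CA·AC·BB·AC·BB·CA·CA·BB·AC·BB·AC·CA·CA·BB·AC·CA·CA·AC·BB·AC·BB·CA·CA·BB·AC
    A ↦ BB
    B ↦ CA
    C ↦ AC

A->BB, B->CA, C->AC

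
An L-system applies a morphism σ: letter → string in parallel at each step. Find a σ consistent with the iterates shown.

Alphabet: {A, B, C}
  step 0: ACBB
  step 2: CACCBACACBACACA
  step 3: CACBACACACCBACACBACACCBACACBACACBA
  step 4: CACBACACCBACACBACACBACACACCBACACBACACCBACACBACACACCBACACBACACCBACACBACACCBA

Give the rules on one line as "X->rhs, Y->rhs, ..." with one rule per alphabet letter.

A->CBA, B->C, C->CA

  step 3 ⇒ step 4: CACBACACACCBACACBACACCBACACBACACBA ⇒ CA·CBA·CA·C·CBA·CA·CBA·CA·CBA·CA·CA·C·CBA·CA·CBA·CA·C·CBA·CA·CBA·CA·CA·C·CBA·CA·CBA·CA·C·CBA·CA·CBA·CA·C·CBA
    A ↦ CBA
    B ↦ C
    C ↦ CA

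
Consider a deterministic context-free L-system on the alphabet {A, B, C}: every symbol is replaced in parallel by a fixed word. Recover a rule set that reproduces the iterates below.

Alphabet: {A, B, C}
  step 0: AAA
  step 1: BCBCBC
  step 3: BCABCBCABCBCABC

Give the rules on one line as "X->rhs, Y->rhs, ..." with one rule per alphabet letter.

A->BC, B->A, C->BC

  step 0 ⇒ step 1: AAA ⇒ BC·BC·BC
    A ↦ BC
    B ↦ A  (constrained at step 1)
    C ↦ BC  (constrained at step 1)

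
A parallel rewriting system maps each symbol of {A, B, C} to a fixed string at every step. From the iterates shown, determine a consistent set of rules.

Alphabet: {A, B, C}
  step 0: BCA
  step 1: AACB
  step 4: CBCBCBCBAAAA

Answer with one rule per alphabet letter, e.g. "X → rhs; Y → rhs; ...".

A->CB, B->A, C->A

  step 0 ⇒ step 1: BCA ⇒ A·A·CB
    A ↦ CB
    B ↦ A
    C ↦ A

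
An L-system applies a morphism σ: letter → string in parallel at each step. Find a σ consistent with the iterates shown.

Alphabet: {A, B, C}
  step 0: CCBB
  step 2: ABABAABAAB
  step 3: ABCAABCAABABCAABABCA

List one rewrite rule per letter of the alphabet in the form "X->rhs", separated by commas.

  step 2 ⇒ step 3: ABABAABAAB ⇒ AB·CA·AB·CA·AB·AB·CA·AB·AB·CA
    A ↦ AB
    B ↦ CA
    C ↦ A  (constrained at step 0)

A->AB, B->CA, C->A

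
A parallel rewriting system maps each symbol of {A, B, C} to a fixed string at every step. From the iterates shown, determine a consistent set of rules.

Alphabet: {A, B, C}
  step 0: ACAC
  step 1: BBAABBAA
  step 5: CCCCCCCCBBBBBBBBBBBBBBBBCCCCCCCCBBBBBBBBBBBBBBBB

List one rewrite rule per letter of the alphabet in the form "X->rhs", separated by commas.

A->BB, B->C, C->AA

  step 0 ⇒ step 1: ACAC ⇒ BB·AA·BB·AA
    A ↦ BB
    C ↦ AA
    B ↦ C  (constrained at step 1)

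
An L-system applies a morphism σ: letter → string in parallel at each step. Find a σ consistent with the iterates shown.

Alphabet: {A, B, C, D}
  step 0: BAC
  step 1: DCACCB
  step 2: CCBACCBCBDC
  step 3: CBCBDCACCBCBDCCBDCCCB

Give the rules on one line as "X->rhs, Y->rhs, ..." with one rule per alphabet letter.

A->AC, B->DC, C->CB, D->C

  step 2 ⇒ step 3: CCBACCBCBDC ⇒ CB·CB·DC·AC·CB·CB·DC·CB·DC·C·CB
    A ↦ AC
    B ↦ DC
    C ↦ CB
    D ↦ C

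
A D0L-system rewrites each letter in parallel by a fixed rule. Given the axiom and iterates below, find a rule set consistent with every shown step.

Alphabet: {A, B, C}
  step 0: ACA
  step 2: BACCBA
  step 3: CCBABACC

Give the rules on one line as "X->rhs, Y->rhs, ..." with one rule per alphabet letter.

  step 2 ⇒ step 3: BACCBA ⇒ C·C·BA·BA·C·C
    A ↦ C
    B ↦ C
    C ↦ BA

A->C, B->C, C->BA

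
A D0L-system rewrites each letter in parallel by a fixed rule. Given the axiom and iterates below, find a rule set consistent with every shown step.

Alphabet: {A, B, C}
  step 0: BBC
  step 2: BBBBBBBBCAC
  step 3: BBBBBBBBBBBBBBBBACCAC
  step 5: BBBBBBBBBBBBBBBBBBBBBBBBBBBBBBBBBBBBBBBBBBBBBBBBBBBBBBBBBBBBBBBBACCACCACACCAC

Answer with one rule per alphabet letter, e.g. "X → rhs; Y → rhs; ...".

  step 2 ⇒ step 3: BBBBBBBBCAC ⇒ BB·BB·BB·BB·BB·BB·BB·BB·AC·C·AC
    A ↦ C
    B ↦ BB
    C ↦ AC

A->C, B->BB, C->AC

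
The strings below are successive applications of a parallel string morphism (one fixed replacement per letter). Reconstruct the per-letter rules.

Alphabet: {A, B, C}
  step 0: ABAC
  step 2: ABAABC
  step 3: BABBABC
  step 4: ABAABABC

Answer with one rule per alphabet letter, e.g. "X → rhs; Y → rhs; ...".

  step 3 ⇒ step 4: BABBABC ⇒ A·B·A·A·B·A·BC
    A ↦ B
    B ↦ A
    C ↦ BC

A->B, B->A, C->BC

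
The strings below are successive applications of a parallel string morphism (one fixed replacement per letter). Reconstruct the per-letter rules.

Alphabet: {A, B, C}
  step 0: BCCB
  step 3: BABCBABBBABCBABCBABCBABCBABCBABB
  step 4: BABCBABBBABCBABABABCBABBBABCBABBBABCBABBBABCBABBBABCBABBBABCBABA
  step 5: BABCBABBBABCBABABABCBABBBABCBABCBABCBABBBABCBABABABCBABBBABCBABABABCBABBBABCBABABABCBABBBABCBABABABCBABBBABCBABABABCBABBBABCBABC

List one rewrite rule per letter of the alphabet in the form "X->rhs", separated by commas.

A->BC, B->BA, C->BB

  step 4 ⇒ step 5: BABCBABBBABCBABABABCBABBBABCBABBBABCBABBBABCBABBBABCBABBBABCBABA ⇒ BA·BC·BA·BB·BA·BC·BA·BA·BA·BC·BA·BB·BA·BC·BA·BC·BA·BC·BA·BB·BA·BC·BA·BA·BA·BC·BA·BB·BA·BC·BA·BA·BA·BC·BA·BB·BA·BC·BA·BA·BA·BC·BA·BB·BA·BC·BA·BA·BA·BC·BA·BB·BA·BC·BA·BA·BA·BC·BA·BB·BA·BC·BA·BC
    A ↦ BC
    B ↦ BA
    C ↦ BB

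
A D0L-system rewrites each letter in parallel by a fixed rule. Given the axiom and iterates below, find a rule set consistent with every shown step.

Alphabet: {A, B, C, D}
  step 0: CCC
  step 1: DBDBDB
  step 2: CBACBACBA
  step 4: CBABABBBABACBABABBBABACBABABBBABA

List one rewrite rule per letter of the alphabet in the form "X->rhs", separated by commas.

A->BB, B->BA, C->DB, D->C

  step 1 ⇒ step 2: DBDBDB ⇒ C·BA·C·BA·C·BA
    B ↦ BA
    D ↦ C
    A ↦ BB  (constrained at step 2)
  step 0 ⇒ step 1: CCC ⇒ DB·DB·DB
    C ↦ DB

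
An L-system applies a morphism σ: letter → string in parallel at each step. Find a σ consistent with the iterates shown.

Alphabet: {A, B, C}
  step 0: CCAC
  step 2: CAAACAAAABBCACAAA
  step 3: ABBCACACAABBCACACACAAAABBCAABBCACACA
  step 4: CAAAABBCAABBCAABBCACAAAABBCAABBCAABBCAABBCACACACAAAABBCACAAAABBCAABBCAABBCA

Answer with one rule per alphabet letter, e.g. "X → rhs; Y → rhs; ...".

  step 3 ⇒ step 4: ABBCACACAABBCACACACAAAABBCAABBCACACA ⇒ CA·A·A·ABB·CA·ABB·CA·ABB·CA·CA·A·A·ABB·CA·ABB·CA·ABB·CA·ABB·CA·CA·CA·CA·A·A·ABB·CA·CA·A·A·ABB·CA·ABB·CA·ABB·CA
    A ↦ CA
    B ↦ A
    C ↦ ABB

A->CA, B->A, C->ABB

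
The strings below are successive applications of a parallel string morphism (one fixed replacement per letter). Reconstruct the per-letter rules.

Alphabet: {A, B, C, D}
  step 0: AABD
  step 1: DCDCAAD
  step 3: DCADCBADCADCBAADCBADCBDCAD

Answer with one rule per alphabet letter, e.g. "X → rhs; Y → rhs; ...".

  step 0 ⇒ step 1: AABD ⇒ DC·DC·A·AD
    A ↦ DC
    B ↦ A
    D ↦ AD
    C ↦ CB  (constrained at step 1)

A->DC, B->A, C->CB, D->AD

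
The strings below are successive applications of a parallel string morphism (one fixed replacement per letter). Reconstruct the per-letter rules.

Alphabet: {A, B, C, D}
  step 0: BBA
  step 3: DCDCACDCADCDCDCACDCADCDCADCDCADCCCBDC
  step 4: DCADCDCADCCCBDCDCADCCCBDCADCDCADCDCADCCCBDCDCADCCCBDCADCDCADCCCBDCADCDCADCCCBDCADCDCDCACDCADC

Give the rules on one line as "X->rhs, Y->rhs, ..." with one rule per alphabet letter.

  step 3 ⇒ step 4: DCDCACDCADCDCDCACDCADCDCADCDCADCCCBDC ⇒ DCA·DC·DCA·DC·CCB·DC·DCA·DC·CCB·DCA·DC·DCA·DC·DCA·DC·CCB·DC·DCA·DC·CCB·DCA·DC·DCA·DC·CCB·DCA·DC·DCA·DC·CCB·DCA·DC·DC·DC·AC·DCA·DC
    A ↦ CCB
    B ↦ AC
    C ↦ DC
    D ↦ DCA

A->CCB, B->AC, C->DC, D->DCA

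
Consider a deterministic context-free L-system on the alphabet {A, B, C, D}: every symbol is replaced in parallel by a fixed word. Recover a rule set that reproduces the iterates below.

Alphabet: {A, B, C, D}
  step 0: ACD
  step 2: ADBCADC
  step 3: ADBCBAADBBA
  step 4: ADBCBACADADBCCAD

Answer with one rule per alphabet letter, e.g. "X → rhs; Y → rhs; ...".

  step 3 ⇒ step 4: ADBCBAADBBA ⇒ AD·B·C·BA·C·AD·AD·B·C·C·AD
    A ↦ AD
    B ↦ C
    C ↦ BA
    D ↦ B

A->AD, B->C, C->BA, D->B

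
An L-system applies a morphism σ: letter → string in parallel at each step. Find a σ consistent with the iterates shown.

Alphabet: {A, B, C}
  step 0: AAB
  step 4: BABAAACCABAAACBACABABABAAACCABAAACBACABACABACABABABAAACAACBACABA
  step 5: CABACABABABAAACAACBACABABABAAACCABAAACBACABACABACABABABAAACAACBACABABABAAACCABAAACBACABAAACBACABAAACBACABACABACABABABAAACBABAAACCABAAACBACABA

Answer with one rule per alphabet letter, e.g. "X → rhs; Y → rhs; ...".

  step 4 ⇒ step 5: BABAAACCABAAACBACABABABAAACCABAAACBACABACABACABABABAAACAACBACABA ⇒ CA·BA·CA·BA·BA·BA·AAC·AAC·BA·CA·BA·BA·BA·AAC·CA·BA·AAC·BA·CA·BA·CA·BA·CA·BA·BA·BA·AAC·AAC·BA·CA·BA·BA·BA·AAC·CA·BA·AAC·BA·CA·BA·AAC·BA·CA·BA·AAC·BA·CA·BA·CA·BA·CA·BA·BA·BA·AAC·BA·BA·AAC·CA·BA·AAC·BA·CA·BA
    A ↦ BA
    B ↦ CA
    C ↦ AAC

A->BA, B->CA, C->AAC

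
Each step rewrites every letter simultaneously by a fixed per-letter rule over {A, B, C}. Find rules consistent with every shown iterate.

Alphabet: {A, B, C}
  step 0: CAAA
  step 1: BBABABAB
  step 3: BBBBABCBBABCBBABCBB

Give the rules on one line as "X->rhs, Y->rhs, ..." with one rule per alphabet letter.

A->AB, B->C, C->BB

  step 0 ⇒ step 1: CAAA ⇒ BB·AB·AB·AB
    A ↦ AB
    C ↦ BB
    B ↦ C  (constrained at step 1)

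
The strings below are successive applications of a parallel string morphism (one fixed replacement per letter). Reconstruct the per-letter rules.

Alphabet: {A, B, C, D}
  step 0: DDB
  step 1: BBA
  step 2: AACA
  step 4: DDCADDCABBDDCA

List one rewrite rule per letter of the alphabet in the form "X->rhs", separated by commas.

A->CA, B->A, C->DD, D->B

  step 1 ⇒ step 2: BBA ⇒ A·A·CA
    A ↦ CA
    B ↦ A
    C ↦ DD  (constrained at step 2)
  step 0 ⇒ step 1: DDB ⇒ B·B·A
    D ↦ B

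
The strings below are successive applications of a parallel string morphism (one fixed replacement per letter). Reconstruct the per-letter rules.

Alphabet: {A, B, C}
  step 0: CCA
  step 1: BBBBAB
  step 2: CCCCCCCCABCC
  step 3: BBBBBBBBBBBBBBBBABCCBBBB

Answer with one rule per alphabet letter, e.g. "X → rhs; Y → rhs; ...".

  step 2 ⇒ step 3: CCCCCCCCABCC ⇒ BB·BB·BB·BB·BB·BB·BB·BB·AB·CC·BB·BB
    A ↦ AB
    B ↦ CC
    C ↦ BB

A->AB, B->CC, C->BB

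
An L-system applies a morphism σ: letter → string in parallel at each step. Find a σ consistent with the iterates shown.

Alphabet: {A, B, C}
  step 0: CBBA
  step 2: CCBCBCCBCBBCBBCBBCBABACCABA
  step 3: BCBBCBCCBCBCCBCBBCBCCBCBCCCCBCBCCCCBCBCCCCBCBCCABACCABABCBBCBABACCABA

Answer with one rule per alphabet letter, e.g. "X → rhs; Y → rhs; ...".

  step 2 ⇒ step 3: CCBCBCCBCBBCBBCBBCBABACCABA ⇒ BCB·BCB·CC·BCB·CC·BCB·BCB·CC·BCB·CC·CC·BCB·CC·CC·BCB·CC·CC·BCB·CC·ABA·CC·ABA·BCB·BCB·ABA·CC·ABA
    A ↦ ABA
    B ↦ CC
    C ↦ BCB

A->ABA, B->CC, C->BCB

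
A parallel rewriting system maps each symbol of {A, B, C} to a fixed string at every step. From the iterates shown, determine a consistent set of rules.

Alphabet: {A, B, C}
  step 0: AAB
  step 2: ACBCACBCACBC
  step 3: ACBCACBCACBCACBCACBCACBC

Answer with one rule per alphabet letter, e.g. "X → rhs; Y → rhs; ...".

A->AC, B->AC, C->BC

  step 2 ⇒ step 3: ACBCACBCACBC ⇒ AC·BC·AC·BC·AC·BC·AC·BC·AC·BC·AC·BC
    A ↦ AC
    B ↦ AC
    C ↦ BC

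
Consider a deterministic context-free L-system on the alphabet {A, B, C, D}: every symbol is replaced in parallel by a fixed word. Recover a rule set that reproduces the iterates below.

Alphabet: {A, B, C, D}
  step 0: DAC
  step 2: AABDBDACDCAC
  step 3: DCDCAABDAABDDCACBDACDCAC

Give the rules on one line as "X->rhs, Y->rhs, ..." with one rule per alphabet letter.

  step 2 ⇒ step 3: AABDBDACDCAC ⇒ DC·DC·AA·BD·AA·BD·DC·AC·BD·AC·DC·AC
    A ↦ DC
    B ↦ AA
    C ↦ AC
    D ↦ BD

A->DC, B->AA, C->AC, D->BD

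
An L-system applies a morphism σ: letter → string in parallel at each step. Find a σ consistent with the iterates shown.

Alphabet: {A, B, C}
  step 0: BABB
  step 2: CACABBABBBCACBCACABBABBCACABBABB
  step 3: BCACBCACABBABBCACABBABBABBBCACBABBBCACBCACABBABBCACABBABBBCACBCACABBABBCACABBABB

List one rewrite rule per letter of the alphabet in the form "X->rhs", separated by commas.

A->CAC, B->ABB, C->B

  step 2 ⇒ step 3: CACABBABBBCACBCACABBABBCACABBABB ⇒ B·CAC·B·CAC·ABB·ABB·CAC·ABB·ABB·ABB·B·CAC·B·ABB·B·CAC·B·CAC·ABB·ABB·CAC·ABB·ABB·B·CAC·B·CAC·ABB·ABB·CAC·ABB·ABB
    A ↦ CAC
    B ↦ ABB
    C ↦ B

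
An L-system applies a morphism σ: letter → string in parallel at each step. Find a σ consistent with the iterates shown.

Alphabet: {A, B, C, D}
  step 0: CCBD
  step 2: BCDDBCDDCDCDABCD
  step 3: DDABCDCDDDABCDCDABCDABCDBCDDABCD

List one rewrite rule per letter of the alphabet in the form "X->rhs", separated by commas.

A->BC, B->DD, C->AB, D->CD

  step 2 ⇒ step 3: BCDDBCDDCDCDABCD ⇒ DD·AB·CD·CD·DD·AB·CD·CD·AB·CD·AB·CD·BC·DD·AB·CD
    A ↦ BC
    B ↦ DD
    C ↦ AB
    D ↦ CD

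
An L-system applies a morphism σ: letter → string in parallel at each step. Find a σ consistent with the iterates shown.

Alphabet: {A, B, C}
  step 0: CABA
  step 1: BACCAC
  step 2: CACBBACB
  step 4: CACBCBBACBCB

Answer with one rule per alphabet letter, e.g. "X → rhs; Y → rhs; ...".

  step 1 ⇒ step 2: BACCAC ⇒ C·AC·B·B·AC·B
    A ↦ AC
    B ↦ C
    C ↦ B

A->AC, B->C, C->B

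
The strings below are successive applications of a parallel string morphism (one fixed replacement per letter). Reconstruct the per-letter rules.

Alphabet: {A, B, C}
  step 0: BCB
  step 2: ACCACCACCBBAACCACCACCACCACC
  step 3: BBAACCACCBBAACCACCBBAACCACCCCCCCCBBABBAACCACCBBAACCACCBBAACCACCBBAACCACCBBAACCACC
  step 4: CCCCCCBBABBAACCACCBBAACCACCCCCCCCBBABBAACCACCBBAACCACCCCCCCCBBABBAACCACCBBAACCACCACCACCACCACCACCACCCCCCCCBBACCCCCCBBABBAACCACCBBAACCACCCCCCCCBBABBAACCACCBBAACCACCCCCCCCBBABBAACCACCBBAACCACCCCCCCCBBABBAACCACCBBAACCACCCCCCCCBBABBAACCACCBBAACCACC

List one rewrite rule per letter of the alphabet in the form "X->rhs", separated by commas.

  step 3 ⇒ step 4: BBAACCACCBBAACCACCBBAACCACCCCCCCCBBABBAACCACCBBAACCACCBBAACCACCBBAACCACCBBAACCACC ⇒ CCC·CCC·BBA·BBA·ACC·ACC·BBA·ACC·ACC·CCC·CCC·BBA·BBA·ACC·ACC·BBA·ACC·ACC·CCC·CCC·BBA·BBA·ACC·ACC·BBA·ACC·ACC·ACC·ACC·ACC·ACC·ACC·ACC·CCC·CCC·BBA·CCC·CCC·BBA·BBA·ACC·ACC·BBA·ACC·ACC·CCC·CCC·BBA·BBA·ACC·ACC·BBA·ACC·ACC·CCC·CCC·BBA·BBA·ACC·ACC·BBA·ACC·ACC·CCC·CCC·BBA·BBA·ACC·ACC·BBA·ACC·ACC·CCC·CCC·BBA·BBA·ACC·ACC·BBA·ACC·ACC
    A ↦ BBA
    B ↦ CCC
    C ↦ ACC

A->BBA, B->CCC, C->ACC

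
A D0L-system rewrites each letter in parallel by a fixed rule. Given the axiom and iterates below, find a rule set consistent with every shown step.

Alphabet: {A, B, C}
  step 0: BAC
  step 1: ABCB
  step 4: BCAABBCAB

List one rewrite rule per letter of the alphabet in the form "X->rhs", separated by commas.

  step 0 ⇒ step 1: BAC ⇒ A·BC·B
    A ↦ BC
    B ↦ A
    C ↦ B

A->BC, B->A, C->B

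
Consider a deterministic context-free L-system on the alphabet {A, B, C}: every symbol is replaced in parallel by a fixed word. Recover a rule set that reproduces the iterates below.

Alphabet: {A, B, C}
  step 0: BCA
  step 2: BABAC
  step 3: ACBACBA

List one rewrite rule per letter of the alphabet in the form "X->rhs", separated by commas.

  step 2 ⇒ step 3: BABAC ⇒ AC·B·AC·B·A
    A ↦ B
    B ↦ AC
    C ↦ A

A->B, B->AC, C->A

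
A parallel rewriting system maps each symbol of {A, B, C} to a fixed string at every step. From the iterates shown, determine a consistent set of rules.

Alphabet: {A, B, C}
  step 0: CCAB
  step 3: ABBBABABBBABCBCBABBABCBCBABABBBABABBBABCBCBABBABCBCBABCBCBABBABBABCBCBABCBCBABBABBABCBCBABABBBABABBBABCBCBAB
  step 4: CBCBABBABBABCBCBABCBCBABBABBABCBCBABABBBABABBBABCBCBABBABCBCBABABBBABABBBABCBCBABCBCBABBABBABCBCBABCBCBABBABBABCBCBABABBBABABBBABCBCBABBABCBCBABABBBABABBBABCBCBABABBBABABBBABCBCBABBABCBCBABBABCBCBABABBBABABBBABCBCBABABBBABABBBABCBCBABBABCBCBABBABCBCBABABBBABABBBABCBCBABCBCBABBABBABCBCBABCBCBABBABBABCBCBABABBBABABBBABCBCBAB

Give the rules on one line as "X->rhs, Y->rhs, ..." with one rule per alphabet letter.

  step 3 ⇒ step 4: ABBBABABBBABCBCBABBABCBCBABABBBABABBBABCBCBABBABCBCBABCBCBABBABBABCBCBABCBCBABBABBABCBCBABABBBABABBBABCBCBAB ⇒ CBC·BAB·BAB·BAB·CBC·BAB·CBC·BAB·BAB·BAB·CBC·BAB·ABB·BAB·ABB·BAB·CBC·BAB·BAB·CBC·BAB·ABB·BAB·ABB·BAB·CBC·BAB·CBC·BAB·BAB·BAB·CBC·BAB·CBC·BAB·BAB·BAB·CBC·BAB·ABB·BAB·ABB·BAB·CBC·BAB·BAB·CBC·BAB·ABB·BAB·ABB·BAB·CBC·BAB·ABB·BAB·ABB·BAB·CBC·BAB·BAB·CBC·BAB·BAB·CBC·BAB·ABB·BAB·ABB·BAB·CBC·BAB·ABB·BAB·ABB·BAB·CBC·BAB·BAB·CBC·BAB·BAB·CBC·BAB·ABB·BAB·ABB·BAB·CBC·BAB·CBC·BAB·BAB·BAB·CBC·BAB·CBC·BAB·BAB·BAB·CBC·BAB·ABB·BAB·ABB·BAB·CBC·BAB
    A ↦ CBC
    B ↦ BAB
    C ↦ ABB

A->CBC, B->BAB, C->ABB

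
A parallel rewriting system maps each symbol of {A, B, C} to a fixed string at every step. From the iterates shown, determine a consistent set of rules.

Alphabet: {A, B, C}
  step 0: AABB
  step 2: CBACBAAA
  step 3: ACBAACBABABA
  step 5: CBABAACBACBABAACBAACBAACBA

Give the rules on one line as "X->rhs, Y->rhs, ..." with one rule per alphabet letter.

A->BA, B->C, C->A

  step 2 ⇒ step 3: CBACBAAA ⇒ A·C·BA·A·C·BA·BA·BA
    A ↦ BA
    B ↦ C
    C ↦ A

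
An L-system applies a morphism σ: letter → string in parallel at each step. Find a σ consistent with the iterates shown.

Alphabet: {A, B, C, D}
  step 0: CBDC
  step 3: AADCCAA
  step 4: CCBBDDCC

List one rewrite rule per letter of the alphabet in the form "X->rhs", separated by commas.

A->C, B->A, C->D, D->BB

  step 3 ⇒ step 4: AADCCAA ⇒ C·C·BB·D·D·C·C
    A ↦ C
    C ↦ D
    D ↦ BB
    B ↦ A  (constrained at step 0)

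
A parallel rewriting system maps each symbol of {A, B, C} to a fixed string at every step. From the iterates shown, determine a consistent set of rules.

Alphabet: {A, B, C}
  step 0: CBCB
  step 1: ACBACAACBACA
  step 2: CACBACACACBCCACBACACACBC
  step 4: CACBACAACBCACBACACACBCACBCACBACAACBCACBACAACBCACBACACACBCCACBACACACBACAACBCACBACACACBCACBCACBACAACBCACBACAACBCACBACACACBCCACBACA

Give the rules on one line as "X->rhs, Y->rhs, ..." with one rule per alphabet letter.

A->C, B->ACA, C->ACB

  step 1 ⇒ step 2: ACBACAACBACA ⇒ C·ACB·ACA·C·ACB·C·C·ACB·ACA·C·ACB·C
    A ↦ C
    B ↦ ACA
    C ↦ ACB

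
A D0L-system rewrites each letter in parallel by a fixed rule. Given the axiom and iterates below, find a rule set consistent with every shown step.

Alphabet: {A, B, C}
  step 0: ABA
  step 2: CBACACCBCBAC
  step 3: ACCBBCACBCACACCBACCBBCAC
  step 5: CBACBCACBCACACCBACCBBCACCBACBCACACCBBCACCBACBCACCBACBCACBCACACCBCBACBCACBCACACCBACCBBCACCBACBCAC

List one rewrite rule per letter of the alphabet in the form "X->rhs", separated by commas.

A->BC, B->CB, C->AC

  step 2 ⇒ step 3: CBACACCBCBAC ⇒ AC·CB·BC·AC·BC·AC·AC·CB·AC·CB·BC·AC
    A ↦ BC
    B ↦ CB
    C ↦ AC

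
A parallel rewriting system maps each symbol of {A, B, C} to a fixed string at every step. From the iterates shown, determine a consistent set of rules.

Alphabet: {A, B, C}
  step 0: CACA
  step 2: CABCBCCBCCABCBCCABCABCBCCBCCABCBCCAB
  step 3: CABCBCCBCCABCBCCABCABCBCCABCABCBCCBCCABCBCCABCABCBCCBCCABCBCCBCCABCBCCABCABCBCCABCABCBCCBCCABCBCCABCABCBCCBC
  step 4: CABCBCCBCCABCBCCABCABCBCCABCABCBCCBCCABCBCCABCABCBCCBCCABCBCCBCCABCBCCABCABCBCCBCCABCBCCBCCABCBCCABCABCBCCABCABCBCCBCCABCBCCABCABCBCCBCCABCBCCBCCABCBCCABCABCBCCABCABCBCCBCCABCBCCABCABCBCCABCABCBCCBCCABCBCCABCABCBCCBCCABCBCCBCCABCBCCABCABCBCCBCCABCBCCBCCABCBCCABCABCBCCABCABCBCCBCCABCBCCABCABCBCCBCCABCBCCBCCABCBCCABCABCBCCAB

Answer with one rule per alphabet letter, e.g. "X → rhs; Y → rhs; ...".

  step 3 ⇒ step 4: CABCBCCBCCABCBCCABCABCBCCABCABCBCCBCCABCBCCABCABCBCCBCCABCBCCBCCABCBCCABCABCBCCABCABCBCCBCCABCBCCABCABCBCCBC ⇒ CAB·CBC·CBC·CAB·CBC·CAB·CAB·CBC·CAB·CAB·CBC·CBC·CAB·CBC·CAB·CAB·CBC·CBC·CAB·CBC·CBC·CAB·CBC·CAB·CAB·CBC·CBC·CAB·CBC·CBC·CAB·CBC·CAB·CAB·CBC·CAB·CAB·CBC·CBC·CAB·CBC·CAB·CAB·CBC·CBC·CAB·CBC·CBC·CAB·CBC·CAB·CAB·CBC·CAB·CAB·CBC·CBC·CAB·CBC·CAB·CAB·CBC·CAB·CAB·CBC·CBC·CAB·CBC·CAB·CAB·CBC·CBC·CAB·CBC·CBC·CAB·CBC·CAB·CAB·CBC·CBC·CAB·CBC·CBC·CAB·CBC·CAB·CAB·CBC·CAB·CAB·CBC·CBC·CAB·CBC·CAB·CAB·CBC·CBC·CAB·CBC·CBC·CAB·CBC·CAB·CAB·CBC·CAB
    A ↦ CBC
    B ↦ CBC
    C ↦ CAB

A->CBC, B->CBC, C->CAB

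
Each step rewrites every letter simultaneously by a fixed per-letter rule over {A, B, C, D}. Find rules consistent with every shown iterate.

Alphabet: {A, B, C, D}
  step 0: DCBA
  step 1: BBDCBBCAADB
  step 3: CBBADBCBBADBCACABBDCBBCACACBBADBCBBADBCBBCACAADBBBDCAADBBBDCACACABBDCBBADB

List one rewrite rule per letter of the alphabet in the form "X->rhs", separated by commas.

  step 0 ⇒ step 1: DCBA ⇒ BBD·CBB·CA·ADB
    A ↦ ADB
    B ↦ CA
    C ↦ CBB
    D ↦ BBD

A->ADB, B->CA, C->CBB, D->BBD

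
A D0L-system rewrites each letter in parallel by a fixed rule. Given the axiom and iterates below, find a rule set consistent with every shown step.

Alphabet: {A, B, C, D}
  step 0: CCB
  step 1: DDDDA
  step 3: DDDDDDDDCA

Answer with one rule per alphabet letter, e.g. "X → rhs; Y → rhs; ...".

A->DB, B->A, C->DD, D->C

  step 0 ⇒ step 1: CCB ⇒ DD·DD·A
    B ↦ A
    C ↦ DD
    A ↦ DB  (constrained at step 1)
    D ↦ C  (constrained at step 1)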